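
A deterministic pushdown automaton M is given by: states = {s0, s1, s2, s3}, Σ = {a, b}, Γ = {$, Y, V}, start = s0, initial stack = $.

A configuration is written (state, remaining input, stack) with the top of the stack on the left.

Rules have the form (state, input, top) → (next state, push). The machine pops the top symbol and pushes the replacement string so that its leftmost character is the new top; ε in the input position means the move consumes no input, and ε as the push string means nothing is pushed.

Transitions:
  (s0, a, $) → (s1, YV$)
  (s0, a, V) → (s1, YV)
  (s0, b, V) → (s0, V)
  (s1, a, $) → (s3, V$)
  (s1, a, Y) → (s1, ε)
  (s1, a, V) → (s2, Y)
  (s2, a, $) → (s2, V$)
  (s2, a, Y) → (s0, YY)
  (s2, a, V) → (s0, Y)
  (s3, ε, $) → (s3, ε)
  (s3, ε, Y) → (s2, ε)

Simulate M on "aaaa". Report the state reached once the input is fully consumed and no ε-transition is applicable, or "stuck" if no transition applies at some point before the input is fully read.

(s0, aaaa, $)
  read a, top $: go to s1, push YV$ → (s1, aaa, YV$)
  read a, top Y: go to s1, push ε → (s1, aa, V$)
  read a, top V: go to s2, push Y → (s2, a, Y$)
  read a, top Y: go to s0, push YY → (s0, ε, YY$)
All input consumed; M is in state s0.

s0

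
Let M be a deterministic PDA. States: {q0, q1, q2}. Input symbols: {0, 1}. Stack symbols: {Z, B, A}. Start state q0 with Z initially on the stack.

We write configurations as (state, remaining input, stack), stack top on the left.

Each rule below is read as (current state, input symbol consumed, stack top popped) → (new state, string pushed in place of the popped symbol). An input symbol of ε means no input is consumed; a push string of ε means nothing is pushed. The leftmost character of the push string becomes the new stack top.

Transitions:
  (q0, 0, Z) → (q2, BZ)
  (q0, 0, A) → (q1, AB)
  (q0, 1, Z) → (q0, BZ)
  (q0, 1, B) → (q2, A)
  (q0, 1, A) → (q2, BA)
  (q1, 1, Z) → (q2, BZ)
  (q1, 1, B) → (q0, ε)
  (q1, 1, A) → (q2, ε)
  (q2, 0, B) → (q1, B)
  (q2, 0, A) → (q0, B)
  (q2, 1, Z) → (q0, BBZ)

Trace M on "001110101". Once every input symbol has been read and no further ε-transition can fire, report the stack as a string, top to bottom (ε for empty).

AZ

(q0, 001110101, Z) ⊢ (q2, 01110101, BZ) ⊢ (q1, 1110101, BZ) ⊢ (q0, 110101, Z) ⊢ (q0, 10101, BZ) ⊢ (q2, 0101, AZ) ⊢ (q0, 101, BZ) ⊢ (q2, 01, AZ) ⊢ (q0, 1, BZ) ⊢ (q2, ε, AZ)
All input consumed in state q2 with stack AZ.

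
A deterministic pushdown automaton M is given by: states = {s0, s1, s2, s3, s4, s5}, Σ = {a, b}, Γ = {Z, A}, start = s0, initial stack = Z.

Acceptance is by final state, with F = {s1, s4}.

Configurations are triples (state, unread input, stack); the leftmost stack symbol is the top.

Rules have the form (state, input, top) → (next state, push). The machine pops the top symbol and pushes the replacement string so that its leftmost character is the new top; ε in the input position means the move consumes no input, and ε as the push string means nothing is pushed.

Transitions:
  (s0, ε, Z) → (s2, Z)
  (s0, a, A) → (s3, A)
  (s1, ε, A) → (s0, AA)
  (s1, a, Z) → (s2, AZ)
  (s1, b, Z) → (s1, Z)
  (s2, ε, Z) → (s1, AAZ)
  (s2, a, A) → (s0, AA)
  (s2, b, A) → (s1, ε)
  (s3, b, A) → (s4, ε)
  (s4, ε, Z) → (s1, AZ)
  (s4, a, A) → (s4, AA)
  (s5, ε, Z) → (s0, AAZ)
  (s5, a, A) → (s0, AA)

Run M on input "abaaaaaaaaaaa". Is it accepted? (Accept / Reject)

(s0, abaaaaaaaaaaa, Z)
  ε-move, top Z: go to s2, push Z → (s2, abaaaaaaaaaaa, Z)
  ε-move, top Z: go to s1, push AAZ → (s1, abaaaaaaaaaaa, AAZ)
  ε-move, top A: go to s0, push AA → (s0, abaaaaaaaaaaa, AAAZ)
  read a, top A: go to s3, push A → (s3, baaaaaaaaaaa, AAAZ)
  read b, top A: go to s4, push ε → (s4, aaaaaaaaaaa, AAZ)
  read a, top A: go to s4, push AA → (s4, aaaaaaaaaa, AAAZ)
  read a, top A: go to s4, push AA → (s4, aaaaaaaaa, AAAAZ)
  read a, top A: go to s4, push AA → (s4, aaaaaaaa, AAAAAZ)
  read a, top A: go to s4, push AA → (s4, aaaaaaa, AAAAAAZ)
  read a, top A: go to s4, push AA → (s4, aaaaaa, AAAAAAAZ)
  read a, top A: go to s4, push AA → (s4, aaaaa, AAAAAAAAZ)
  read a, top A: go to s4, push AA → (s4, aaaa, AAAAAAAAAZ)
  read a, top A: go to s4, push AA → (s4, aaa, AAAAAAAAAAZ)
  read a, top A: go to s4, push AA → (s4, aa, AAAAAAAAAAAZ)
  read a, top A: go to s4, push AA → (s4, a, AAAAAAAAAAAAZ)
  read a, top A: go to s4, push AA → (s4, ε, AAAAAAAAAAAAAZ)
All input consumed; state s4 ∈ F.

Accept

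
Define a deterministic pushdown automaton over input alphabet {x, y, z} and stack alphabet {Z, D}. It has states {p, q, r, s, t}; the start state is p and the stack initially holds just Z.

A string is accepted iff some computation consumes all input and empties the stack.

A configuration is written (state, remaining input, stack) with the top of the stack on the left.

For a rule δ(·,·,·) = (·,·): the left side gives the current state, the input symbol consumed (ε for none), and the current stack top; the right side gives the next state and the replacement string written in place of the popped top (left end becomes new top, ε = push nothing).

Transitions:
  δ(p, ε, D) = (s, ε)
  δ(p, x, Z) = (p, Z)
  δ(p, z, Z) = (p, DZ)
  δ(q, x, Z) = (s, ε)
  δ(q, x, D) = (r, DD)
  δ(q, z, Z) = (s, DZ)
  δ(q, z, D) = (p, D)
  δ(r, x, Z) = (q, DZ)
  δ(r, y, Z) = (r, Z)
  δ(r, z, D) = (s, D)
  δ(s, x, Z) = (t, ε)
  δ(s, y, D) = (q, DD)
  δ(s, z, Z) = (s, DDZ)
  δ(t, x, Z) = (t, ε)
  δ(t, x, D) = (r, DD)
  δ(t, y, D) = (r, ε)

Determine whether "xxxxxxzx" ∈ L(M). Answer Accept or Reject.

Accept

(p, xxxxxxzx, Z) ⊢ (p, xxxxxzx, Z) ⊢ (p, xxxxzx, Z) ⊢ (p, xxxzx, Z) ⊢ (p, xxzx, Z) ⊢ (p, xzx, Z) ⊢ (p, zx, Z) ⊢ (p, x, DZ) ⊢ (s, x, Z) ⊢ (t, ε, ε)
All input consumed and the stack is empty.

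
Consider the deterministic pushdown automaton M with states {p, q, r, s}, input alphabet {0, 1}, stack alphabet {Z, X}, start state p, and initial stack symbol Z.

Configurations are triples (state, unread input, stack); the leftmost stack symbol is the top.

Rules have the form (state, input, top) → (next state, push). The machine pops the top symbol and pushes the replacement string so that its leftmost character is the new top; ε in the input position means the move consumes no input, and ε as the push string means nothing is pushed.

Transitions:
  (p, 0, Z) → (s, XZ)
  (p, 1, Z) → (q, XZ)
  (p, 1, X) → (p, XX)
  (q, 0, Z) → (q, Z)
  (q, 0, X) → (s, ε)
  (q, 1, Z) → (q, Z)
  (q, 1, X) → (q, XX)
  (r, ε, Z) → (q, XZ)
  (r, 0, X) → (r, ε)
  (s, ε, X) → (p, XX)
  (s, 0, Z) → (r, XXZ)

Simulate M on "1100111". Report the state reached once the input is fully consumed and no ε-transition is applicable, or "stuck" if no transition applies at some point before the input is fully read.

stuck

(p, 1100111, Z)
  read 1, top Z: go to q, push XZ → (q, 100111, XZ)
  read 1, top X: go to q, push XX → (q, 00111, XXZ)
  read 0, top X: go to s, push ε → (s, 0111, XZ)
  ε-move, top X: go to p, push XX → (p, 0111, XXZ)
No transition for (p, 0, top X); M blocks with input 0111 remaining.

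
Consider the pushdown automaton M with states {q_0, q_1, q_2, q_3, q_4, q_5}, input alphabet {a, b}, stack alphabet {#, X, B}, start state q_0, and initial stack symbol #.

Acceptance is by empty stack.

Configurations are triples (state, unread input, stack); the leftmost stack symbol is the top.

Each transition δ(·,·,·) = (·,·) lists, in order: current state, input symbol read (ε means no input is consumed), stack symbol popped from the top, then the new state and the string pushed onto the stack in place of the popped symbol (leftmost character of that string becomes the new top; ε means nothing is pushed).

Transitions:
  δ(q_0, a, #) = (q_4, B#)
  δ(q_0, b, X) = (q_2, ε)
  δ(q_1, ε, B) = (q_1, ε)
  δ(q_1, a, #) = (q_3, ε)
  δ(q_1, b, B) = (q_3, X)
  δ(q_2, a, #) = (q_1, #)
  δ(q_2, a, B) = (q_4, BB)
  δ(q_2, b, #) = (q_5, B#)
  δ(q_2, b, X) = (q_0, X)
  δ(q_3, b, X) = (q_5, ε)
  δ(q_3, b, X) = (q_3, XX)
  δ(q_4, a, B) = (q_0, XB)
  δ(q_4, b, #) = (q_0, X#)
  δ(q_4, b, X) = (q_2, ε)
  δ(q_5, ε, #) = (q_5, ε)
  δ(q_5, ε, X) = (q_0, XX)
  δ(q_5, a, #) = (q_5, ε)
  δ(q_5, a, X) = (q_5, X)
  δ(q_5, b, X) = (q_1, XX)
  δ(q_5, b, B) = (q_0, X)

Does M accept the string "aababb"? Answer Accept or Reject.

Reject

No computation consumes all input and empties the stack.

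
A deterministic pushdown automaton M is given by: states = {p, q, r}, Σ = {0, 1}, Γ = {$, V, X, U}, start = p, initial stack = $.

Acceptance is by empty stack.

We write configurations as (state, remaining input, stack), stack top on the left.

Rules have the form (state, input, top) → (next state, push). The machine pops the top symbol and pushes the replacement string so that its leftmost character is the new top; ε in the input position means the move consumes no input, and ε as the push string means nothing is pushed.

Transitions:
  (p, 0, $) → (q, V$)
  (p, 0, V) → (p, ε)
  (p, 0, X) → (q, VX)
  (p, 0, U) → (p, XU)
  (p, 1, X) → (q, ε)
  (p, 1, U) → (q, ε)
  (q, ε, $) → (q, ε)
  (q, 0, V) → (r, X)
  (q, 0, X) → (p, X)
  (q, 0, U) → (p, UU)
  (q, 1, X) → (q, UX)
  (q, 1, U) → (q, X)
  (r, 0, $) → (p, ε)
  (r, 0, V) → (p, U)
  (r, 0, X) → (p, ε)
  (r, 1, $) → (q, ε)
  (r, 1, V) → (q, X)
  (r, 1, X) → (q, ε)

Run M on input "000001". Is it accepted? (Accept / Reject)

(p, 000001, $)
  read 0, top $: go to q, push V$ → (q, 00001, V$)
  read 0, top V: go to r, push X → (r, 0001, X$)
  read 0, top X: go to p, push ε → (p, 001, $)
  read 0, top $: go to q, push V$ → (q, 01, V$)
  read 0, top V: go to r, push X → (r, 1, X$)
  read 1, top X: go to q, push ε → (q, ε, $)
  ε-move, top $: go to q, push ε → (q, ε, ε)
All input consumed and the stack is empty.

Accept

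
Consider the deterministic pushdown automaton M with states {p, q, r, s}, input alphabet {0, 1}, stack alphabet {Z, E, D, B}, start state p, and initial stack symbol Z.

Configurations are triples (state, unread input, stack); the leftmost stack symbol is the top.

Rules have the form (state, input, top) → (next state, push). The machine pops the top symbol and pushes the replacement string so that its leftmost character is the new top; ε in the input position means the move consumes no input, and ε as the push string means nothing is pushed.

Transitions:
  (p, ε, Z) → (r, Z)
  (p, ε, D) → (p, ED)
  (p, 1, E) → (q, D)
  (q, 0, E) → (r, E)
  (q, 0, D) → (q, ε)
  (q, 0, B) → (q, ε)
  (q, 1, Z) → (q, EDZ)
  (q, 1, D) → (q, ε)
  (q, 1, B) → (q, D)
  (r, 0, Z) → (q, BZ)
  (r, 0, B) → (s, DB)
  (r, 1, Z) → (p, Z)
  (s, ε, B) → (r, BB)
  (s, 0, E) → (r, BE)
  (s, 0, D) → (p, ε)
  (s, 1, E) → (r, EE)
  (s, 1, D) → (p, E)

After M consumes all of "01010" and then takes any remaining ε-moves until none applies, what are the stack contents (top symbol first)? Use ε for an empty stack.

(p, 01010, Z)
  ε-move, top Z: go to r, push Z → (r, 01010, Z)
  read 0, top Z: go to q, push BZ → (q, 1010, BZ)
  read 1, top B: go to q, push D → (q, 010, DZ)
  read 0, top D: go to q, push ε → (q, 10, Z)
  read 1, top Z: go to q, push EDZ → (q, 0, EDZ)
  read 0, top E: go to r, push E → (r, ε, EDZ)
All input consumed in state r with stack EDZ.

EDZ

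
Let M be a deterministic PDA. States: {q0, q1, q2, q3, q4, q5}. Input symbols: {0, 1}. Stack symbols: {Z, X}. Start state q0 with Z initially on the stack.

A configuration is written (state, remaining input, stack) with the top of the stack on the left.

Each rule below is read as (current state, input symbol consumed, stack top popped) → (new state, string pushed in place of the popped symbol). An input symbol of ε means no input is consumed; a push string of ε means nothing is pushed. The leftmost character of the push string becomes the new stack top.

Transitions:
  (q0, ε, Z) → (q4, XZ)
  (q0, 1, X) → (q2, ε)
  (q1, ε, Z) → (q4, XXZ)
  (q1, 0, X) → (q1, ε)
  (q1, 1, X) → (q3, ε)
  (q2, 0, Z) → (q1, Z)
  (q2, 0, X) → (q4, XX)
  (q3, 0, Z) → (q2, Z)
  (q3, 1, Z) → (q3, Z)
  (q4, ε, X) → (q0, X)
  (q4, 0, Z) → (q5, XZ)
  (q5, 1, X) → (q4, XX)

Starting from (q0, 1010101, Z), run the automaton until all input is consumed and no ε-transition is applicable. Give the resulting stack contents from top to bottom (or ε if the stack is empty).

XZ

(q0, 1010101, Z)
  ε-move, top Z: go to q4, push XZ → (q4, 1010101, XZ)
  ε-move, top X: go to q0, push X → (q0, 1010101, XZ)
  read 1, top X: go to q2, push ε → (q2, 010101, Z)
  read 0, top Z: go to q1, push Z → (q1, 10101, Z)
  ε-move, top Z: go to q4, push XXZ → (q4, 10101, XXZ)
  ε-move, top X: go to q0, push X → (q0, 10101, XXZ)
  read 1, top X: go to q2, push ε → (q2, 0101, XZ)
  read 0, top X: go to q4, push XX → (q4, 101, XXZ)
  ε-move, top X: go to q0, push X → (q0, 101, XXZ)
  read 1, top X: go to q2, push ε → (q2, 01, XZ)
  read 0, top X: go to q4, push XX → (q4, 1, XXZ)
  ε-move, top X: go to q0, push X → (q0, 1, XXZ)
  read 1, top X: go to q2, push ε → (q2, ε, XZ)
All input consumed in state q2 with stack XZ.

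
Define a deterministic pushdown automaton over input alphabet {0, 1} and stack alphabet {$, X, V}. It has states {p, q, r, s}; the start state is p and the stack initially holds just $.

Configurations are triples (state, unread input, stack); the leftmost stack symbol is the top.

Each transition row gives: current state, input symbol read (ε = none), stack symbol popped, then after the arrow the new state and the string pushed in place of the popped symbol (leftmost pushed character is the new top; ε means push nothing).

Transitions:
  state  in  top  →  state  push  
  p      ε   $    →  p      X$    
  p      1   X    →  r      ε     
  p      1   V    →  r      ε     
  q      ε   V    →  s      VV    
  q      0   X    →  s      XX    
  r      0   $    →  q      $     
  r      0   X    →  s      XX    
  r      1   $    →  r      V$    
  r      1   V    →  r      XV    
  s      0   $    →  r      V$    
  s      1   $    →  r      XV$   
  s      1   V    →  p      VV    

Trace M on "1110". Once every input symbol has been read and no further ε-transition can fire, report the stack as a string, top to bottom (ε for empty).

(p, 1110, $) ⊢ (p, 1110, X$) ⊢ (r, 110, $) ⊢ (r, 10, V$) ⊢ (r, 0, XV$) ⊢ (s, ε, XXV$)
All input consumed in state s with stack XXV$.

XXV$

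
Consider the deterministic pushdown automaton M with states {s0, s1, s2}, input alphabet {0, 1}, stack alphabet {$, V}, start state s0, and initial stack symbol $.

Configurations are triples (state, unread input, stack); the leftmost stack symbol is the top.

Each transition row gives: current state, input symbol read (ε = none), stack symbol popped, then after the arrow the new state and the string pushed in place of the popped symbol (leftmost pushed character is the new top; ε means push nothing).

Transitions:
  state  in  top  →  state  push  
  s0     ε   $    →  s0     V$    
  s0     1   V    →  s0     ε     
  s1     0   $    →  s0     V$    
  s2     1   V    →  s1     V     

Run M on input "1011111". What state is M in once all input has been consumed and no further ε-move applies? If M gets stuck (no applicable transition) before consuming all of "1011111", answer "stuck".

(s0, 1011111, $)
  ε-move, top $: go to s0, push V$ → (s0, 1011111, V$)
  read 1, top V: go to s0, push ε → (s0, 011111, $)
  ε-move, top $: go to s0, push V$ → (s0, 011111, V$)
No transition for (s0, 0, top V); M blocks with input 011111 remaining.

stuck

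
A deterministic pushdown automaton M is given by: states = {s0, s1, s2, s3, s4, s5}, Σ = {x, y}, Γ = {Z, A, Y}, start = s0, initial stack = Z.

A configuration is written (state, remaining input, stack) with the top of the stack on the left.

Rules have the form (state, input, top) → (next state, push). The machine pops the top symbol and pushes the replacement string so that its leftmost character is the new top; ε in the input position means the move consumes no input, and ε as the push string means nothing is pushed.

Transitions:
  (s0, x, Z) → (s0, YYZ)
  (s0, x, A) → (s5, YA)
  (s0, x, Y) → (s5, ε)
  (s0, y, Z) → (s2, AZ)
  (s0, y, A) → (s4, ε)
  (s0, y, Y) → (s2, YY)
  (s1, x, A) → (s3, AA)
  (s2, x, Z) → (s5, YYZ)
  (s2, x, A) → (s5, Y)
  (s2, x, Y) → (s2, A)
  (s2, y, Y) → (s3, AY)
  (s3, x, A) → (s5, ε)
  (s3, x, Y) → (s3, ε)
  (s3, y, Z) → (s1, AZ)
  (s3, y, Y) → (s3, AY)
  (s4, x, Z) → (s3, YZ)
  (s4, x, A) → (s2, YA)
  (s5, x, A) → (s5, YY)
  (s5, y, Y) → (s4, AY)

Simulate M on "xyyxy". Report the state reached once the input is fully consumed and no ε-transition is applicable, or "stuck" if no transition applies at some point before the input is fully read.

(s0, xyyxy, Z)
  read x, top Z: go to s0, push YYZ → (s0, yyxy, YYZ)
  read y, top Y: go to s2, push YY → (s2, yxy, YYYZ)
  read y, top Y: go to s3, push AY → (s3, xy, AYYYZ)
  read x, top A: go to s5, push ε → (s5, y, YYYZ)
  read y, top Y: go to s4, push AY → (s4, ε, AYYYZ)
All input consumed; M is in state s4.

s4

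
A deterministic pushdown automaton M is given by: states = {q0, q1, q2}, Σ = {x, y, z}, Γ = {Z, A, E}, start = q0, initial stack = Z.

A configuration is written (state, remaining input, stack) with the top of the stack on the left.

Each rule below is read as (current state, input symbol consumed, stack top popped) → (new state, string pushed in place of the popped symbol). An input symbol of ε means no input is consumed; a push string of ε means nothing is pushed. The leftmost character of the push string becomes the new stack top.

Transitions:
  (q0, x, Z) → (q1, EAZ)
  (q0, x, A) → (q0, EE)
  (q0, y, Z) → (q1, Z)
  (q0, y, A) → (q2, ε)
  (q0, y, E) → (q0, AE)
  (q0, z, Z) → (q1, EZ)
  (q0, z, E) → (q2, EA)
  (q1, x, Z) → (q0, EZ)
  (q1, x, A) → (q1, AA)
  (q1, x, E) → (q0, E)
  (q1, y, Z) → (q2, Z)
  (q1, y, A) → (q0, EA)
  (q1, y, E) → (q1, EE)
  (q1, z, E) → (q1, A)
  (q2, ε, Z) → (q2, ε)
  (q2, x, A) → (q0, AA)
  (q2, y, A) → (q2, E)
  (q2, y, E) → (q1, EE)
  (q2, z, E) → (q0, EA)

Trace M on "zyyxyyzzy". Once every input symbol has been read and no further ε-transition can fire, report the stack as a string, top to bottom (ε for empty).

EEAAEEZ

(q0, zyyxyyzzy, Z)
  read z, top Z: go to q1, push EZ → (q1, yyxyyzzy, EZ)
  read y, top E: go to q1, push EE → (q1, yxyyzzy, EEZ)
  read y, top E: go to q1, push EE → (q1, xyyzzy, EEEZ)
  read x, top E: go to q0, push E → (q0, yyzzy, EEEZ)
  read y, top E: go to q0, push AE → (q0, yzzy, AEEEZ)
  read y, top A: go to q2, push ε → (q2, zzy, EEEZ)
  read z, top E: go to q0, push EA → (q0, zy, EAEEZ)
  read z, top E: go to q2, push EA → (q2, y, EAAEEZ)
  read y, top E: go to q1, push EE → (q1, ε, EEAAEEZ)
All input consumed in state q1 with stack EEAAEEZ.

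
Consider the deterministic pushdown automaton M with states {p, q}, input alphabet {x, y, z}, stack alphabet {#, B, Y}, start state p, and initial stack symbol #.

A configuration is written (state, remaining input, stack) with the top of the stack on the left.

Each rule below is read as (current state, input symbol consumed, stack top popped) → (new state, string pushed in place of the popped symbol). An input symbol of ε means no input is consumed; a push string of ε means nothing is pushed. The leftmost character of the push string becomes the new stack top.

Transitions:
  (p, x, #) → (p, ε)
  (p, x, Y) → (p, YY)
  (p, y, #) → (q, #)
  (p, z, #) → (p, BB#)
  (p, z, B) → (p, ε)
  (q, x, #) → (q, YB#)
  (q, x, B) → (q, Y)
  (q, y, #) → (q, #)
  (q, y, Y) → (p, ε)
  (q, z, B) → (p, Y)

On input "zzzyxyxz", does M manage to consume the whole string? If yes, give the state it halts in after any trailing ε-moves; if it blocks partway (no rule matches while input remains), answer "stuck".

(p, zzzyxyxz, #)
  read z, top #: go to p, push BB# → (p, zzyxyxz, BB#)
  read z, top B: go to p, push ε → (p, zyxyxz, B#)
  read z, top B: go to p, push ε → (p, yxyxz, #)
  read y, top #: go to q, push # → (q, xyxz, #)
  read x, top #: go to q, push YB# → (q, yxz, YB#)
  read y, top Y: go to p, push ε → (p, xz, B#)
No transition for (p, x, top B); M blocks with input xz remaining.

stuck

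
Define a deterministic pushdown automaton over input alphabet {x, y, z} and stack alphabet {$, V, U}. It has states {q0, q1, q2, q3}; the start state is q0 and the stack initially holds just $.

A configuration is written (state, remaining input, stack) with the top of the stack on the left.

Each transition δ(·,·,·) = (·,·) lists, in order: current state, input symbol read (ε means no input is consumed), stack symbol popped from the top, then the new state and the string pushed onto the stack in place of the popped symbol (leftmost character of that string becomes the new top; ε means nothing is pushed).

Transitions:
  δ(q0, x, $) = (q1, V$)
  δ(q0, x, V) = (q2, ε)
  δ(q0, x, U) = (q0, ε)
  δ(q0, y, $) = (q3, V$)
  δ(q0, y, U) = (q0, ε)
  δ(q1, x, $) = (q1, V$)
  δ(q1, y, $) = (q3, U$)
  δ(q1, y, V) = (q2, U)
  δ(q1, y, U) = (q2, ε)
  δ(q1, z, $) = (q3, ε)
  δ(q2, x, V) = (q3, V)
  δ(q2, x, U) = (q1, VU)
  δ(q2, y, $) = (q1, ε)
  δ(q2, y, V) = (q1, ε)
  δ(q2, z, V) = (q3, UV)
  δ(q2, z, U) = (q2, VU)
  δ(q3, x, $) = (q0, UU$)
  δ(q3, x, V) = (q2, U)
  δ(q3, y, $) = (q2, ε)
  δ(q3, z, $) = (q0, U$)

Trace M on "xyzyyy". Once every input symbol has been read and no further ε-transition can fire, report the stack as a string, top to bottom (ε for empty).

ε

(q0, xyzyyy, $)
  read x, top $: go to q1, push V$ → (q1, yzyyy, V$)
  read y, top V: go to q2, push U → (q2, zyyy, U$)
  read z, top U: go to q2, push VU → (q2, yyy, VU$)
  read y, top V: go to q1, push ε → (q1, yy, U$)
  read y, top U: go to q2, push ε → (q2, y, $)
  read y, top $: go to q1, push ε → (q1, ε, ε)
All input consumed in state q1 with stack ε.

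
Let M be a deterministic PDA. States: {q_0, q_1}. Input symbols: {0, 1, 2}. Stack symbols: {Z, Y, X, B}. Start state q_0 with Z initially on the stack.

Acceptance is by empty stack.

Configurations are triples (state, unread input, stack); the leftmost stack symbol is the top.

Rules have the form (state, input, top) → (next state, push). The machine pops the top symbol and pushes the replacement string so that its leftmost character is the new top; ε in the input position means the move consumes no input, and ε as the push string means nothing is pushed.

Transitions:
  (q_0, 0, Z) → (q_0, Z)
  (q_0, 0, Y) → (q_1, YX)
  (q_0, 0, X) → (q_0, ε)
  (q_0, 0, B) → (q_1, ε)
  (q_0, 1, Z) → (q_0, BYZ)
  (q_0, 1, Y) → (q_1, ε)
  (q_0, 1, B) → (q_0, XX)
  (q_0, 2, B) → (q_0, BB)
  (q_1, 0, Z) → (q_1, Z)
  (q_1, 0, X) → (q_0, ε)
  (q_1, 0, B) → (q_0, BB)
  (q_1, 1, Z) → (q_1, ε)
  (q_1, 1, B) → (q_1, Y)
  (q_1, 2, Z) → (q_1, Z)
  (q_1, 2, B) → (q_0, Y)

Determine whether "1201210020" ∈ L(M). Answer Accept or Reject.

(q_0, 1201210020, Z) ⊢ (q_0, 201210020, BYZ) ⊢ (q_0, 01210020, BBYZ) ⊢ (q_1, 1210020, BYZ) ⊢ (q_1, 210020, YYZ)
No transition applies at (q_1, 210020, YYZ); input not fully consumed.

Reject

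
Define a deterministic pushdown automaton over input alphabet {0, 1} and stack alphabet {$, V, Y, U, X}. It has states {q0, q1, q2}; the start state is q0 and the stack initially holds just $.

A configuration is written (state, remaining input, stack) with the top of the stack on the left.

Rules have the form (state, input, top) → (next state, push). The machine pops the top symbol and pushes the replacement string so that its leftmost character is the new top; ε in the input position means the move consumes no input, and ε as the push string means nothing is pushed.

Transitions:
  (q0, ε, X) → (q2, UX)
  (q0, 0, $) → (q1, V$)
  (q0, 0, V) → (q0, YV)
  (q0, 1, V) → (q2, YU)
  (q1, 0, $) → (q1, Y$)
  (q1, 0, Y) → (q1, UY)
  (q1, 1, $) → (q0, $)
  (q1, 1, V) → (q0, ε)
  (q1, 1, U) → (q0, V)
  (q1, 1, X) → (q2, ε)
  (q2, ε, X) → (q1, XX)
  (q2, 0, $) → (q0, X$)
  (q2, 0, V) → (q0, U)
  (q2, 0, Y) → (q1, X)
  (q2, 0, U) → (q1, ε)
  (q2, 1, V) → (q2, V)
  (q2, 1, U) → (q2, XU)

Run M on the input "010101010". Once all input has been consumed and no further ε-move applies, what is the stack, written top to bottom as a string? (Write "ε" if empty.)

V$

(q0, 010101010, $) ⊢ (q1, 10101010, V$) ⊢ (q0, 0101010, $) ⊢ (q1, 101010, V$) ⊢ (q0, 01010, $) ⊢ (q1, 1010, V$) ⊢ (q0, 010, $) ⊢ (q1, 10, V$) ⊢ (q0, 0, $) ⊢ (q1, ε, V$)
All input consumed in state q1 with stack V$.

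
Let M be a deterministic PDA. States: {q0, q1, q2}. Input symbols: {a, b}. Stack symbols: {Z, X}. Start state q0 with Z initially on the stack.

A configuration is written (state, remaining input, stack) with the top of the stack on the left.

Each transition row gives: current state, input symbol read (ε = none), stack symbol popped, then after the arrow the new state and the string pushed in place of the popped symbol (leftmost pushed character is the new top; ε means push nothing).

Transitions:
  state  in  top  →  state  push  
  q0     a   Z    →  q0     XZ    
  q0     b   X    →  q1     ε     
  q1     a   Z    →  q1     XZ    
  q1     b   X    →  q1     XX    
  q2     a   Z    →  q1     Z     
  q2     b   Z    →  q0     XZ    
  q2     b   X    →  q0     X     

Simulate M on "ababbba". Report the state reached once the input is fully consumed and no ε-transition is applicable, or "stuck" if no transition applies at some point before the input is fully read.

stuck

(q0, ababbba, Z) ⊢ (q0, babbba, XZ) ⊢ (q1, abbba, Z) ⊢ (q1, bbba, XZ) ⊢ (q1, bba, XXZ) ⊢ (q1, ba, XXXZ) ⊢ (q1, a, XXXXZ)
No transition for (q1, a, top X); M blocks with input a remaining.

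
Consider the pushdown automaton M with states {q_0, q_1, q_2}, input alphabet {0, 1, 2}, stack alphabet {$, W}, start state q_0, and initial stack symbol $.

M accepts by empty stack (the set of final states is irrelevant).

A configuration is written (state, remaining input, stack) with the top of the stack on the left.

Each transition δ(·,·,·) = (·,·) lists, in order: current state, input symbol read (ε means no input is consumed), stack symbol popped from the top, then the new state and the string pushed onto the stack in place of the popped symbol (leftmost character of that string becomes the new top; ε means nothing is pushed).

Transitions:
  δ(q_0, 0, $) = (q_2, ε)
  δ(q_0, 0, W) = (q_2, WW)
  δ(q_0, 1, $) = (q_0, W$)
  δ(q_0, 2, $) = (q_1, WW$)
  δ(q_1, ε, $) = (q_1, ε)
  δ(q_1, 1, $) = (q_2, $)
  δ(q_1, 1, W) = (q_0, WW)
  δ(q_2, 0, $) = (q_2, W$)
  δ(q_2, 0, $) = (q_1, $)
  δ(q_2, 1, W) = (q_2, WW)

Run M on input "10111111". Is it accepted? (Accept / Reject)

Reject

No computation consumes all input and empties the stack.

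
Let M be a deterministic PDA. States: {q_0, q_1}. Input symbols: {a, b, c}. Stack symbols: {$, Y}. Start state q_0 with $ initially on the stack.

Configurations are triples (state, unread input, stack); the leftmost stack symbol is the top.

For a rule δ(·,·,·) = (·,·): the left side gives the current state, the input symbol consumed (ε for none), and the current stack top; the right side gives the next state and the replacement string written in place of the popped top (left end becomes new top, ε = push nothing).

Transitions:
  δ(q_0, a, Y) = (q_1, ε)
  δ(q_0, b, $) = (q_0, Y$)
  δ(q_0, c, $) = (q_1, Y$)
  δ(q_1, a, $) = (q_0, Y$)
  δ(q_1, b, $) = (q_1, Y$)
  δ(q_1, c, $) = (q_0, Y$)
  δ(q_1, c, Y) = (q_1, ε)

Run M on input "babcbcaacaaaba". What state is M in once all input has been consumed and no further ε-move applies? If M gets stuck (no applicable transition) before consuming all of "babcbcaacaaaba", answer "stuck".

stuck

(q_0, babcbcaacaaaba, $)
  read b, top $: go to q_0, push Y$ → (q_0, abcbcaacaaaba, Y$)
  read a, top Y: go to q_1, push ε → (q_1, bcbcaacaaaba, $)
  read b, top $: go to q_1, push Y$ → (q_1, cbcaacaaaba, Y$)
  read c, top Y: go to q_1, push ε → (q_1, bcaacaaaba, $)
  read b, top $: go to q_1, push Y$ → (q_1, caacaaaba, Y$)
  read c, top Y: go to q_1, push ε → (q_1, aacaaaba, $)
  read a, top $: go to q_0, push Y$ → (q_0, acaaaba, Y$)
  read a, top Y: go to q_1, push ε → (q_1, caaaba, $)
  read c, top $: go to q_0, push Y$ → (q_0, aaaba, Y$)
  read a, top Y: go to q_1, push ε → (q_1, aaba, $)
  read a, top $: go to q_0, push Y$ → (q_0, aba, Y$)
  read a, top Y: go to q_1, push ε → (q_1, ba, $)
  read b, top $: go to q_1, push Y$ → (q_1, a, Y$)
No transition for (q_1, a, top Y); M blocks with input a remaining.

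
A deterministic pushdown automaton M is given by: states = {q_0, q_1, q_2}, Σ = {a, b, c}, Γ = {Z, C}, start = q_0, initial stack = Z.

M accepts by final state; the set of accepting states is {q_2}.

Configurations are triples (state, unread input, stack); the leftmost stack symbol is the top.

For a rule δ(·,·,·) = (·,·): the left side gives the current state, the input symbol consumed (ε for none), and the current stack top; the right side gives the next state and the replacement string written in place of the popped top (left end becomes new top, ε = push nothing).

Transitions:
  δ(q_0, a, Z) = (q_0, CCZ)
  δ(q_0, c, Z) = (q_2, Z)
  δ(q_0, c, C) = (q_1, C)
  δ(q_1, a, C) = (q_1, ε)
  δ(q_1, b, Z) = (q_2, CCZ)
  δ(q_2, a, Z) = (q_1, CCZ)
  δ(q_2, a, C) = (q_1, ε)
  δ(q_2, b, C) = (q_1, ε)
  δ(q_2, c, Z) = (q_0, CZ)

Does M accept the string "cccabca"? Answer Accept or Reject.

(q_0, cccabca, Z)
  read c, top Z: go to q_2, push Z → (q_2, ccabca, Z)
  read c, top Z: go to q_0, push CZ → (q_0, cabca, CZ)
  read c, top C: go to q_1, push C → (q_1, abca, CZ)
  read a, top C: go to q_1, push ε → (q_1, bca, Z)
  read b, top Z: go to q_2, push CCZ → (q_2, ca, CCZ)
No transition applies at (q_2, ca, CCZ); input not fully consumed.

Reject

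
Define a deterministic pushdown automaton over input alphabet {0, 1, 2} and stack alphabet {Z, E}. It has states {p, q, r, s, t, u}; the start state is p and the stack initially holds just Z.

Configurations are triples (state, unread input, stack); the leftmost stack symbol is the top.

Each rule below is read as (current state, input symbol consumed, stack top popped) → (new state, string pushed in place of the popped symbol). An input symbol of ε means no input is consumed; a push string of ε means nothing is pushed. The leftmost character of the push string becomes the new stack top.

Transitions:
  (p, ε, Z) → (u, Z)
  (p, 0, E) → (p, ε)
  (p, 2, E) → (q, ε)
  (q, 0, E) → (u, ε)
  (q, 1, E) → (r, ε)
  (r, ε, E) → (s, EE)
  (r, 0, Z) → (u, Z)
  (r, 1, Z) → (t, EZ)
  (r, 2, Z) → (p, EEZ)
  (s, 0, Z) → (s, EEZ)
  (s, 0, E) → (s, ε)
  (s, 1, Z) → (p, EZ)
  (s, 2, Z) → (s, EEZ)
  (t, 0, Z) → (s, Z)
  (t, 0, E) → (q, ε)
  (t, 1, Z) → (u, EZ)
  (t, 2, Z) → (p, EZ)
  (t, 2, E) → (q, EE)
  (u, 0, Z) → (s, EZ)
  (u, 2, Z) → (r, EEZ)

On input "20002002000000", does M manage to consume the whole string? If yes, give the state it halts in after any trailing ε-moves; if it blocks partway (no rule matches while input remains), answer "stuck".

s

(p, 20002002000000, Z) ⊢ (u, 20002002000000, Z) ⊢ (r, 0002002000000, EEZ) ⊢ (s, 0002002000000, EEEZ) ⊢ (s, 002002000000, EEZ) ⊢ (s, 02002000000, EZ) ⊢ (s, 2002000000, Z) ⊢ (s, 002000000, EEZ) ⊢ (s, 02000000, EZ) ⊢ (s, 2000000, Z) ⊢ (s, 000000, EEZ) ⊢ (s, 00000, EZ) ⊢ (s, 0000, Z) ⊢ (s, 000, EEZ) ⊢ (s, 00, EZ) ⊢ (s, 0, Z) ⊢ (s, ε, EEZ)
All input consumed; M is in state s.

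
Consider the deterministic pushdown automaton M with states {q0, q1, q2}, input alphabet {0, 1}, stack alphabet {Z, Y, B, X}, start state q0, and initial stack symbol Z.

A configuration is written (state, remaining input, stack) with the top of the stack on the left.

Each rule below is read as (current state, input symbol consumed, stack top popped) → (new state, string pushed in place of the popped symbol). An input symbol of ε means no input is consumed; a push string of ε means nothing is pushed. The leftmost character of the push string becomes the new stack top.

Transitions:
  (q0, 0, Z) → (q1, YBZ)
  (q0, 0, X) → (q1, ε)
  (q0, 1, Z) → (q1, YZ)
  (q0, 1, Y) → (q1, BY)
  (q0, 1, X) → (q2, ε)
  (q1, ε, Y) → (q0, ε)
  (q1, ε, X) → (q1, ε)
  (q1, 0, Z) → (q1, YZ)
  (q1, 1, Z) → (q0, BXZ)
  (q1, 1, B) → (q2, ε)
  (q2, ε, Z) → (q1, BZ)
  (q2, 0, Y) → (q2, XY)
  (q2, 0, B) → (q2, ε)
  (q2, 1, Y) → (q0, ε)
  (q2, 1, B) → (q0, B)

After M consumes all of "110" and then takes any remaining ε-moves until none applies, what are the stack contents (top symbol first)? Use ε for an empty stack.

(q0, 110, Z)
  read 1, top Z: go to q1, push YZ → (q1, 10, YZ)
  ε-move, top Y: go to q0, push ε → (q0, 10, Z)
  read 1, top Z: go to q1, push YZ → (q1, 0, YZ)
  ε-move, top Y: go to q0, push ε → (q0, 0, Z)
  read 0, top Z: go to q1, push YBZ → (q1, ε, YBZ)
  ε-move, top Y: go to q0, push ε → (q0, ε, BZ)
All input consumed in state q0 with stack BZ.

BZ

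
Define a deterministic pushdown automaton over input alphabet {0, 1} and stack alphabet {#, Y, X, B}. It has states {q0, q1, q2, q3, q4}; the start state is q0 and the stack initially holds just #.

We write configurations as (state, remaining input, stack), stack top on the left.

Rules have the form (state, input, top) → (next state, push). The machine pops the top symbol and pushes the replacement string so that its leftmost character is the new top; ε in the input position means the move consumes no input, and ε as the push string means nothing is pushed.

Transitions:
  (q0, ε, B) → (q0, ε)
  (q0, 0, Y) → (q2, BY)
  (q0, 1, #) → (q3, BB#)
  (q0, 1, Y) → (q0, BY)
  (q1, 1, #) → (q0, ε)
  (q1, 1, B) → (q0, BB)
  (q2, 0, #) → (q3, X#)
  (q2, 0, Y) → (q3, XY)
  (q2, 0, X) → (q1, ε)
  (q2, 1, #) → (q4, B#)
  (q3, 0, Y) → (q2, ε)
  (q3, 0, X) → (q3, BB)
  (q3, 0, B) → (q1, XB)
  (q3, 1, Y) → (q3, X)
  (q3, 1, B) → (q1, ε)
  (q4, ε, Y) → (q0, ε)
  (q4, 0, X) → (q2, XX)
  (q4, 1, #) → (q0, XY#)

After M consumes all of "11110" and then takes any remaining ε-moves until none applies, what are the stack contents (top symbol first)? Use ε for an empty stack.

(q0, 11110, #)
  read 1, top #: go to q3, push BB# → (q3, 1110, BB#)
  read 1, top B: go to q1, push ε → (q1, 110, B#)
  read 1, top B: go to q0, push BB → (q0, 10, BB#)
  ε-move, top B: go to q0, push ε → (q0, 10, B#)
  ε-move, top B: go to q0, push ε → (q0, 10, #)
  read 1, top #: go to q3, push BB# → (q3, 0, BB#)
  read 0, top B: go to q1, push XB → (q1, ε, XBB#)
All input consumed in state q1 with stack XBB#.

XBB#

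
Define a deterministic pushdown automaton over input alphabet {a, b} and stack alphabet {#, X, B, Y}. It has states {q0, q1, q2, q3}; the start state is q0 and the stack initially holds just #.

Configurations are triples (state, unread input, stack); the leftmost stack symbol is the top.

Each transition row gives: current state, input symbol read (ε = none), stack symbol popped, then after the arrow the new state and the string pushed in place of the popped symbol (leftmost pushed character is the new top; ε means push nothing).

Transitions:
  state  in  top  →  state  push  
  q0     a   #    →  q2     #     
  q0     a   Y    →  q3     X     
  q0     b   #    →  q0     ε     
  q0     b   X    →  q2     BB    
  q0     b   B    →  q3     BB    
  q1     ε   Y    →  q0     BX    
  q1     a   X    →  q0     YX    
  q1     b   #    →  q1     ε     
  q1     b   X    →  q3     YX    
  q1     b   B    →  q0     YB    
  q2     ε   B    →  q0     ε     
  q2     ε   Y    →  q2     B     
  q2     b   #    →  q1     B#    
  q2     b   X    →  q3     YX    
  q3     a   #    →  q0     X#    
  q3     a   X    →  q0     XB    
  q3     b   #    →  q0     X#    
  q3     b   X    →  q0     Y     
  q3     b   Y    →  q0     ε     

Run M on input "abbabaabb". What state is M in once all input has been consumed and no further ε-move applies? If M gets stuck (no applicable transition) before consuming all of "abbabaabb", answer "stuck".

(q0, abbabaabb, #) ⊢ (q2, bbabaabb, #) ⊢ (q1, babaabb, B#) ⊢ (q0, abaabb, YB#) ⊢ (q3, baabb, XB#) ⊢ (q0, aabb, YB#) ⊢ (q3, abb, XB#) ⊢ (q0, bb, XBB#) ⊢ (q2, b, BBBB#) ⊢ (q0, b, BBB#) ⊢ (q3, ε, BBBB#)
All input consumed; M is in state q3.

q3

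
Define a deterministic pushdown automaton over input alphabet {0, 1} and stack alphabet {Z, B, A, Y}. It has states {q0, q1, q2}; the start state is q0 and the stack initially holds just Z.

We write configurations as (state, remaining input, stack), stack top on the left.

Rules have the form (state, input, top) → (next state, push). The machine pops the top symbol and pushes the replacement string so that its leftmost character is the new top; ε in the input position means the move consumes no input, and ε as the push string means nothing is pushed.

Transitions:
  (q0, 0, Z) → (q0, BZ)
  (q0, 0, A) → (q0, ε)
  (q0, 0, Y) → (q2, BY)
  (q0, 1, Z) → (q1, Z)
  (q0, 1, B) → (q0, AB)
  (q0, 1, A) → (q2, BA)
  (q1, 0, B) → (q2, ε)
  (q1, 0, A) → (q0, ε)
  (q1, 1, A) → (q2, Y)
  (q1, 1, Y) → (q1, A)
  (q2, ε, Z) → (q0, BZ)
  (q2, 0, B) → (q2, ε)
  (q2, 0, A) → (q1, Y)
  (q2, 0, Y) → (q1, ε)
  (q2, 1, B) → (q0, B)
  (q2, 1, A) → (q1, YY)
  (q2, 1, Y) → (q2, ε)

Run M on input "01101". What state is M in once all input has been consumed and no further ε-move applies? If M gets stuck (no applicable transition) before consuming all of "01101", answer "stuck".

q1

(q0, 01101, Z)
  read 0, top Z: go to q0, push BZ → (q0, 1101, BZ)
  read 1, top B: go to q0, push AB → (q0, 101, ABZ)
  read 1, top A: go to q2, push BA → (q2, 01, BABZ)
  read 0, top B: go to q2, push ε → (q2, 1, ABZ)
  read 1, top A: go to q1, push YY → (q1, ε, YYBZ)
All input consumed; M is in state q1.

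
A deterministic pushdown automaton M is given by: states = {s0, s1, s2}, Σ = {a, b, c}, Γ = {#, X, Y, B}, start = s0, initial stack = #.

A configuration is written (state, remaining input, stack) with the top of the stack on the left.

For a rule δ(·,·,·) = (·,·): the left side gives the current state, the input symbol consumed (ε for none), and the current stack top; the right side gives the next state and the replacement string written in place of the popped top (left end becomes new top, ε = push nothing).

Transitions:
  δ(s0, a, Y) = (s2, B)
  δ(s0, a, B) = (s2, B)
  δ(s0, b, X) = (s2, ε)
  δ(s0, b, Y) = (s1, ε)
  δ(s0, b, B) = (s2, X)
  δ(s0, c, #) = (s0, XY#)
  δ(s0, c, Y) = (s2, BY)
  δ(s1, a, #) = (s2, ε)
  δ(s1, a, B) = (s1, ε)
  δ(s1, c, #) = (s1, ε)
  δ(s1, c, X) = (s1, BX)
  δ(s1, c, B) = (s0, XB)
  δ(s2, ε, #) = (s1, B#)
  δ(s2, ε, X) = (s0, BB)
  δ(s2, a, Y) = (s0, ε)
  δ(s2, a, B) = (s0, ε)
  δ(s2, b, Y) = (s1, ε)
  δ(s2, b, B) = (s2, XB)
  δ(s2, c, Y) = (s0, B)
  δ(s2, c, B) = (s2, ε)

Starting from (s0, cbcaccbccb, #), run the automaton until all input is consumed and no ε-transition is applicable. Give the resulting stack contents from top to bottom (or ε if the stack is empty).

(s0, cbcaccbccb, #)
  read c, top #: go to s0, push XY# → (s0, bcaccbccb, XY#)
  read b, top X: go to s2, push ε → (s2, caccbccb, Y#)
  read c, top Y: go to s0, push B → (s0, accbccb, B#)
  read a, top B: go to s2, push B → (s2, ccbccb, B#)
  read c, top B: go to s2, push ε → (s2, cbccb, #)
  ε-move, top #: go to s1, push B# → (s1, cbccb, B#)
  read c, top B: go to s0, push XB → (s0, bccb, XB#)
  read b, top X: go to s2, push ε → (s2, ccb, B#)
  read c, top B: go to s2, push ε → (s2, cb, #)
  ε-move, top #: go to s1, push B# → (s1, cb, B#)
  read c, top B: go to s0, push XB → (s0, b, XB#)
  read b, top X: go to s2, push ε → (s2, ε, B#)
All input consumed in state s2 with stack B#.

B#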